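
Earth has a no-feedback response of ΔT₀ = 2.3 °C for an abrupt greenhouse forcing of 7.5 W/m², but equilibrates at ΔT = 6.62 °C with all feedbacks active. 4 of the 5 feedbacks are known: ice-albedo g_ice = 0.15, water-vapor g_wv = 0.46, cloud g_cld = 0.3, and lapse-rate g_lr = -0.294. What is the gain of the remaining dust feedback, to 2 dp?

Amplification A = ΔT/ΔT₀ = 6.62/2.3 = 2.878.
Total gain g = 1 − 1/A = 1 − 1/2.878 = 0.6525.
Known gains sum to 0.15 + 0.46 + 0.3 − 0.294 = 0.616.
g_dust = 0.6525 − 0.616 = 0.04.

0.04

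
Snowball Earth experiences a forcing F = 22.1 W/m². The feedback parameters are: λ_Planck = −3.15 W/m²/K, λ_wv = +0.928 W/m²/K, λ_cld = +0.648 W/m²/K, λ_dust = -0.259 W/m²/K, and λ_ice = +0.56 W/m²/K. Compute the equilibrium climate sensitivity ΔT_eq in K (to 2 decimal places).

Net feedback parameter λ = (−3.15) + (+0.928) + (+0.648) + (-0.259) + (+0.56) = -1.273 W/m²/K.
ΔT = −F/λ = −22.1/(-1.273) = 17.36 K.

17.36 K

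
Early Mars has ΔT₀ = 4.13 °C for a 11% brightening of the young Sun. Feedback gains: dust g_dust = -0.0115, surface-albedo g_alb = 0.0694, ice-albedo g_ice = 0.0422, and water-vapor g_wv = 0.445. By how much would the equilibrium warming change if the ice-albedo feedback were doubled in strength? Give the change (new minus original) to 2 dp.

Original: g = 0.5451, ΔT = 4.13/(1−0.5451) = 9.0789 °C.
With doubled ice-albedo: g' = 0.5873, ΔT' = 4.13/(1−0.5873) = 10.0073 °C.
Change = 10.0073 − 9.0789 = 0.93 °C.

0.93 °C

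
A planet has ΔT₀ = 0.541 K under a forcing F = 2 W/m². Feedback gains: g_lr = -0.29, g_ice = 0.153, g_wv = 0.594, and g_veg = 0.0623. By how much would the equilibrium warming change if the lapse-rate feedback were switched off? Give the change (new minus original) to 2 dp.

1.71 K

Original: g = 0.5193, ΔT = 0.541/(1−0.5193) = 1.1254 K.
Without lapse-rate: g' = 0.8093, ΔT' = 0.541/(1−0.8093) = 2.8369 K.
Change = 2.8369 − 1.1254 = 1.71 K.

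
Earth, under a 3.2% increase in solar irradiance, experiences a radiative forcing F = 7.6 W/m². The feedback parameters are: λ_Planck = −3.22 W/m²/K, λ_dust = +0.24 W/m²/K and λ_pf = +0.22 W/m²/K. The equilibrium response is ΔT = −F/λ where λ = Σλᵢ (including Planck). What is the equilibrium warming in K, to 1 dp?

2.8 K

Net feedback parameter λ = (−3.22) + (+0.24) + (+0.22) = -2.76 W/m²/K.
ΔT = −F/λ = −7.6/(-2.76) = 2.8 K.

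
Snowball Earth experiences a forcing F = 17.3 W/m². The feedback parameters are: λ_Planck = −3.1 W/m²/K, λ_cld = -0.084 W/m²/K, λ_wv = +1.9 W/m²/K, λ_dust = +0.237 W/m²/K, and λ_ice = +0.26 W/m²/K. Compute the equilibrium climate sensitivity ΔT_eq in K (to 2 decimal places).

Net feedback parameter λ = (−3.1) + (-0.084) + (+1.9) + (+0.237) + (+0.26) = -0.787 W/m²/K.
ΔT = −F/λ = −17.3/(-0.787) = 21.98 K.

21.98 K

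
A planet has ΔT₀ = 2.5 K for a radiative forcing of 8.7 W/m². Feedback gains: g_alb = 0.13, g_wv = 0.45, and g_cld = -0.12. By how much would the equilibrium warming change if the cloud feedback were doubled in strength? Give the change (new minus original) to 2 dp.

-0.84 K

Original: g = 0.46, ΔT = 2.5/(1−0.46) = 4.6296 K.
With doubled cloud: g' = 0.34, ΔT' = 2.5/(1−0.34) = 3.7879 K.
Change = 3.7879 − 4.6296 = -0.84 K.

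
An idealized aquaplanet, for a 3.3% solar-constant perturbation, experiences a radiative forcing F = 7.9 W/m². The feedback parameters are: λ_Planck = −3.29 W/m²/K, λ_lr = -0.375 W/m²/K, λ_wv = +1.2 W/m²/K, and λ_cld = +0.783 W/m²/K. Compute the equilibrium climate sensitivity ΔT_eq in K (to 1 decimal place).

4.7 K

Net feedback parameter λ = (−3.29) + (-0.375) + (+1.2) + (+0.783) = -1.682 W/m²/K.
ΔT = −F/λ = −7.9/(-1.682) = 4.7 K.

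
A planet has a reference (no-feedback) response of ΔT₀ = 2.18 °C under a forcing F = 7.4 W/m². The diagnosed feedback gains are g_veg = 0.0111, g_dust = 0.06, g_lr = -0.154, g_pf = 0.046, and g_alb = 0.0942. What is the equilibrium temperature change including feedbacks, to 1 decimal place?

2.3 °C

Total gain g = 0.0111 + 0.06 − 0.154 + 0.046 + 0.0942 = 0.0573.
Amplification A = 1/(1 − 0.0573) = 1.061.
ΔT = 2.18 × 1.061 = 2.3 °C.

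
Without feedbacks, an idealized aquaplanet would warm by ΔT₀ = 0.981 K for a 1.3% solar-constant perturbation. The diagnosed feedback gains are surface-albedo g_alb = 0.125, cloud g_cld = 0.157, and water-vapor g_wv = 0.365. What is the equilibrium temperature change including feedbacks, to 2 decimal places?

2.78 K

Total gain g = 0.125 + 0.157 + 0.365 = 0.647.
Amplification A = 1/(1 − 0.647) = 2.833.
ΔT = 0.981 × 2.833 = 2.78 K.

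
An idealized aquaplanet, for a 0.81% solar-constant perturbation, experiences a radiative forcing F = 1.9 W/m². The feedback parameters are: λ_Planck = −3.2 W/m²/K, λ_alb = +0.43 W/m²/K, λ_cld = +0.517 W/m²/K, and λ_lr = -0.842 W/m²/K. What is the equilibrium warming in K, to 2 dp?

0.61 K

Net feedback parameter λ = (−3.2) + (+0.43) + (+0.517) + (-0.842) = -3.095 W/m²/K.
ΔT = −F/λ = −1.9/(-3.095) = 0.61 K.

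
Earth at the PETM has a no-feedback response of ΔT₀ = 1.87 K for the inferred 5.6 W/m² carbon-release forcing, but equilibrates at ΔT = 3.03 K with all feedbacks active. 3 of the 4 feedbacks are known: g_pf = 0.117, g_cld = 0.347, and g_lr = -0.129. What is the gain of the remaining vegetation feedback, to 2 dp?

0.05

Amplification A = ΔT/ΔT₀ = 3.03/1.87 = 1.62.
Total gain g = 1 − 1/A = 1 − 1/1.62 = 0.3827.
Known gains sum to 0.117 + 0.347 − 0.129 = 0.335.
g_veg = 0.3827 − 0.335 = 0.05.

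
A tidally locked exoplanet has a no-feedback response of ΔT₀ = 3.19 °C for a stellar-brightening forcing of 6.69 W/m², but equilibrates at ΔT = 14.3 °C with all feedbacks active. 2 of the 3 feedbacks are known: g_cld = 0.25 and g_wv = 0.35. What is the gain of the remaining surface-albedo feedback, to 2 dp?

Amplification A = ΔT/ΔT₀ = 14.3/3.19 = 4.483.
Total gain g = 1 − 1/A = 1 − 1/4.483 = 0.7769.
Known gains sum to 0.25 + 0.35 = 0.6.
g_alb = 0.7769 − 0.6 = 0.18.

0.18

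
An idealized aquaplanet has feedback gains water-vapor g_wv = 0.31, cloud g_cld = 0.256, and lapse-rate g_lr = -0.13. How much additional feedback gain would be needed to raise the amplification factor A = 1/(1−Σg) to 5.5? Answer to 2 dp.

Current total gain = 0.436.
Target gain for A = 5.5: g* = 1 − 1/5.5 = 0.8182.
Additional gain needed = 0.8182 − 0.436 = 0.38.

0.38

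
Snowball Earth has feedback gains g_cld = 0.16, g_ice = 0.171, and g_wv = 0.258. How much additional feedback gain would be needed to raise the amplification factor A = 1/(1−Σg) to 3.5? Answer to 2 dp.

0.13

Current total gain = 0.589.
Target gain for A = 3.5: g* = 1 − 1/3.5 = 0.7143.
Additional gain needed = 0.7143 − 0.589 = 0.13.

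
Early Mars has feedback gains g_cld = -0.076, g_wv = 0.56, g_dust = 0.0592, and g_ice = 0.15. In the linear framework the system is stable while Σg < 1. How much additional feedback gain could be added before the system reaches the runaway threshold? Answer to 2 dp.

Current total gain = -0.076 + 0.56 + 0.0592 + 0.15 = 0.6932.
Margin to runaway = 1 − 0.6932 = 0.31.

0.31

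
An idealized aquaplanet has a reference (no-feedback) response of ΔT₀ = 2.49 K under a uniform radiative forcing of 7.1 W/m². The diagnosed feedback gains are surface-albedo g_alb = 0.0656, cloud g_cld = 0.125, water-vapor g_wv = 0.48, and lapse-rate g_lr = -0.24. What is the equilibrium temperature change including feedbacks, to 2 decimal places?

Total gain g = 0.0656 + 0.125 + 0.48 − 0.24 = 0.4306.
Amplification A = 1/(1 − 0.4306) = 1.756.
ΔT = 2.49 × 1.756 = 4.37 K.

4.37 K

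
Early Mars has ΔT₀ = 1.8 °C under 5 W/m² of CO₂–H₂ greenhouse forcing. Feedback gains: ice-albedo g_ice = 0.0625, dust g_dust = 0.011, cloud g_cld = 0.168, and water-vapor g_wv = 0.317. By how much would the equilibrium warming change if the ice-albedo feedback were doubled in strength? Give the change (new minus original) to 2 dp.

Original: g = 0.5585, ΔT = 1.8/(1−0.5585) = 4.0770 °C.
With doubled ice-albedo: g' = 0.621, ΔT' = 1.8/(1−0.621) = 4.7493 °C.
Change = 4.7493 − 4.0770 = 0.67 °C.

0.67 °C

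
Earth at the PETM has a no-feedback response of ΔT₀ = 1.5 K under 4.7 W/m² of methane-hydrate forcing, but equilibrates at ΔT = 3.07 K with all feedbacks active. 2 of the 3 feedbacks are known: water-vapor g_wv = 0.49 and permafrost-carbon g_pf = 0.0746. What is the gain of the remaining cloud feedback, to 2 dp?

Amplification A = ΔT/ΔT₀ = 3.07/1.5 = 2.047.
Total gain g = 1 − 1/A = 1 − 1/2.047 = 0.5115.
Known gains sum to 0.49 + 0.0746 = 0.5646.
g_cld = 0.5115 − 0.5646 = -0.05.

-0.05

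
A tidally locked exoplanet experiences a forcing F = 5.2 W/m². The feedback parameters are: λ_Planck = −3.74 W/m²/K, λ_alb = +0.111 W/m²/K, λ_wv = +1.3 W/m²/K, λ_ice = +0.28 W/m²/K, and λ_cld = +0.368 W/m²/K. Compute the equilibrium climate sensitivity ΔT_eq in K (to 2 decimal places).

Net feedback parameter λ = (−3.74) + (+0.111) + (+1.3) + (+0.28) + (+0.368) = -1.681 W/m²/K.
ΔT = −F/λ = −5.2/(-1.681) = 3.09 K.

3.09 K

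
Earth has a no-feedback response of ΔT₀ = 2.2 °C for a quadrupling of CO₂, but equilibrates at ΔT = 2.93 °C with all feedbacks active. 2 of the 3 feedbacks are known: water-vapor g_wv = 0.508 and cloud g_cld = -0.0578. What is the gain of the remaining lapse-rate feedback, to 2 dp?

-0.20

Amplification A = ΔT/ΔT₀ = 2.93/2.2 = 1.332.
Total gain g = 1 − 1/A = 1 − 1/1.332 = 0.2492.
Known gains sum to 0.508 − 0.0578 = 0.4502.
g_lr = 0.2492 − 0.4502 = -0.20.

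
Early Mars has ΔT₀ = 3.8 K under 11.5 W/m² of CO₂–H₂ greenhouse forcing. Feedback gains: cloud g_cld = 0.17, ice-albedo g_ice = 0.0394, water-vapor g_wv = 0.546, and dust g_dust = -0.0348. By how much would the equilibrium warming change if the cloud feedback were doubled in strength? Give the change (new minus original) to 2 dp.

21.13 K

Original: g = 0.7206, ΔT = 3.8/(1−0.7206) = 13.6006 K.
With doubled cloud: g' = 0.8906, ΔT' = 3.8/(1−0.8906) = 34.7349 K.
Change = 34.7349 − 13.6006 = 21.13 K.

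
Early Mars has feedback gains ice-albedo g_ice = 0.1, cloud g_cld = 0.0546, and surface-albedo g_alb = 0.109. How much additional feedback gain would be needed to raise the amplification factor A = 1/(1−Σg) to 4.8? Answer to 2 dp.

Current total gain = 0.2636.
Target gain for A = 4.8: g* = 1 − 1/4.8 = 0.7917.
Additional gain needed = 0.7917 − 0.2636 = 0.53.

0.53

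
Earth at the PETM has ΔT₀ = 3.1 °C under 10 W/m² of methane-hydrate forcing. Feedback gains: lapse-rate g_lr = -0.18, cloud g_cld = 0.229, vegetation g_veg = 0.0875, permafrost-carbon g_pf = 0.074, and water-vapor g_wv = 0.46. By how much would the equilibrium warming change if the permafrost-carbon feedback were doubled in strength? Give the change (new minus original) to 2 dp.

Original: g = 0.6705, ΔT = 3.1/(1−0.6705) = 9.4082 °C.
With doubled permafrost-carbon: g' = 0.7445, ΔT' = 3.1/(1−0.7445) = 12.1331 °C.
Change = 12.1331 − 9.4082 = 2.72 °C.

2.72 °C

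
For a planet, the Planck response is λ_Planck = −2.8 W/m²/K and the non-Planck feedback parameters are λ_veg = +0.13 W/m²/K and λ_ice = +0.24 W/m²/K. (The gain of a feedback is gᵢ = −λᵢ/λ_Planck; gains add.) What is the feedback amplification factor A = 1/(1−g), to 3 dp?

Convert to gains: g_veg = 0.13/2.8 = 0.04643; g_ice = 0.24/2.8 = 0.08571.
Total gain g = 0.13214.
A = 1/(1 − 0.13214) = 1.152.

1.152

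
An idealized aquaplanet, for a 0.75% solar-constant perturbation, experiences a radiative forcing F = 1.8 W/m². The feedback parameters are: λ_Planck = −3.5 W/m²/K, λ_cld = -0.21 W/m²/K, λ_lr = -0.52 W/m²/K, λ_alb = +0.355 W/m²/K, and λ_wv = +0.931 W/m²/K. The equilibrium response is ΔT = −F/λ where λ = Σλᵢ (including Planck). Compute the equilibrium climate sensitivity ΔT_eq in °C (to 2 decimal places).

Net feedback parameter λ = (−3.5) + (-0.21) + (-0.52) + (+0.355) + (+0.931) = -2.944 W/m²/K.
ΔT = −F/λ = −1.8/(-2.944) = 0.61 °C.

0.61 °C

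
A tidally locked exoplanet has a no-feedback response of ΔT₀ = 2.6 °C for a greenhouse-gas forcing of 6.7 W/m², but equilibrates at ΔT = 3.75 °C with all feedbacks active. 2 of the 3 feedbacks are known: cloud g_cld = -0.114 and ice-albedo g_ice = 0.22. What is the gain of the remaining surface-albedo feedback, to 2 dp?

Amplification A = ΔT/ΔT₀ = 3.75/2.6 = 1.442.
Total gain g = 1 − 1/A = 1 − 1/1.442 = 0.3065.
Known gains sum to -0.114 + 0.22 = 0.106.
g_alb = 0.3065 − 0.106 = 0.20.

0.20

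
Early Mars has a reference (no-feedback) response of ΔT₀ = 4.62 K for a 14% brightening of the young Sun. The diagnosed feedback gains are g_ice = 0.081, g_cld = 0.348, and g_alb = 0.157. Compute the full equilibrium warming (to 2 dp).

Total gain g = 0.081 + 0.348 + 0.157 = 0.586.
Amplification A = 1/(1 − 0.586) = 2.415.
ΔT = 4.62 × 2.415 = 11.16 K.

11.16 K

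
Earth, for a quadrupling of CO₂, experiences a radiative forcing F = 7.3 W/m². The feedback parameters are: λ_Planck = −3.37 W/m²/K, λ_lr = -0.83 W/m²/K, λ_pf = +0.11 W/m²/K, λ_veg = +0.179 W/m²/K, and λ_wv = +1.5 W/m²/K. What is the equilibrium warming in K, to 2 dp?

Net feedback parameter λ = (−3.37) + (-0.83) + (+0.11) + (+0.179) + (+1.5) = -2.411 W/m²/K.
ΔT = −F/λ = −7.3/(-2.411) = 3.03 K.

3.03 K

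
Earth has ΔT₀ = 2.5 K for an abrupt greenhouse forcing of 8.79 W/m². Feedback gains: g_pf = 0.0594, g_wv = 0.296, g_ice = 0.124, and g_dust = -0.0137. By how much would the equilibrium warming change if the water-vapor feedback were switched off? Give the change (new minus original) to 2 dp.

Original: g = 0.4657, ΔT = 2.5/(1−0.4657) = 4.6790 K.
Without water-vapor: g' = 0.1697, ΔT' = 2.5/(1−0.1697) = 3.0110 K.
Change = 3.0110 − 4.6790 = -1.67 K.

-1.67 K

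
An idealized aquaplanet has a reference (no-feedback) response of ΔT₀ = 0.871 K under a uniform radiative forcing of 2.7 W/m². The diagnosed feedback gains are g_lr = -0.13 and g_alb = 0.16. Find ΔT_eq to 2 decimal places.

Total gain g = -0.13 + 0.16 = 0.03.
Amplification A = 1/(1 − 0.03) = 1.031.
ΔT = 0.871 × 1.031 = 0.90 K.

0.90 K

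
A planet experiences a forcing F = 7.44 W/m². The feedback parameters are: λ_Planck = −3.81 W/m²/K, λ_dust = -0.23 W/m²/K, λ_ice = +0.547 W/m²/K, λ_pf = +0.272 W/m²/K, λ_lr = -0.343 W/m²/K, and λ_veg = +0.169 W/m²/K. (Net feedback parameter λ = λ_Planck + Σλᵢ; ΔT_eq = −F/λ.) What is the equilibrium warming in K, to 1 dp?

Net feedback parameter λ = (−3.81) + (-0.23) + (+0.547) + (+0.272) + (-0.343) + (+0.169) = -3.395 W/m²/K.
ΔT = −F/λ = −7.44/(-3.395) = 2.2 K.

2.2 K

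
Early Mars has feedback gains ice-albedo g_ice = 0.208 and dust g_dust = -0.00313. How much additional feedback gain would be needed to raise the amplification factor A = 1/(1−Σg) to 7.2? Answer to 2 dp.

0.66

Current total gain = 0.20487.
Target gain for A = 7.2: g* = 1 − 1/7.2 = 0.8611.
Additional gain needed = 0.8611 − 0.20487 = 0.66.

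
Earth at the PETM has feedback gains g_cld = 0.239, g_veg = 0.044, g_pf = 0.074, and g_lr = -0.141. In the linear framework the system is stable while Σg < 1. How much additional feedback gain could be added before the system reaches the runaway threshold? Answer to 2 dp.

0.78

Current total gain = 0.239 + 0.044 + 0.074 − 0.141 = 0.216.
Margin to runaway = 1 − 0.216 = 0.78.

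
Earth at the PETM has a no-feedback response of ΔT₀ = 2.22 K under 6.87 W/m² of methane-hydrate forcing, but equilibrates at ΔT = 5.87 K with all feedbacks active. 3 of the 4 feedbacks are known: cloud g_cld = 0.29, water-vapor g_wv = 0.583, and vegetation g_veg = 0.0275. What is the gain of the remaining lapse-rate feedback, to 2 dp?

Amplification A = ΔT/ΔT₀ = 5.87/2.22 = 2.644.
Total gain g = 1 − 1/A = 1 − 1/2.644 = 0.6218.
Known gains sum to 0.29 + 0.583 + 0.0275 = 0.9005.
g_lr = 0.6218 − 0.9005 = -0.28.

-0.28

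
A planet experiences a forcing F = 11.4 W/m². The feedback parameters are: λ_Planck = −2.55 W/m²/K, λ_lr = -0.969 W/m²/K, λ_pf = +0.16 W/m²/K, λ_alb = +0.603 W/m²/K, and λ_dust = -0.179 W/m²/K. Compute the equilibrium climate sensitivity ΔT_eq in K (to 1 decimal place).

3.9 K

Net feedback parameter λ = (−2.55) + (-0.969) + (+0.16) + (+0.603) + (-0.179) = -2.935 W/m²/K.
ΔT = −F/λ = −11.4/(-2.935) = 3.9 K.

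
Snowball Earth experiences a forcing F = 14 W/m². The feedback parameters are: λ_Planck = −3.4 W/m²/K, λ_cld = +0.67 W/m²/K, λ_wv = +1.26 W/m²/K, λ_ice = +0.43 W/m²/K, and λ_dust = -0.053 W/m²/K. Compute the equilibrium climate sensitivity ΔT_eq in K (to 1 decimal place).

12.8 K

Net feedback parameter λ = (−3.4) + (+0.67) + (+1.26) + (+0.43) + (-0.053) = -1.093 W/m²/K.
ΔT = −F/λ = −14/(-1.093) = 12.8 K.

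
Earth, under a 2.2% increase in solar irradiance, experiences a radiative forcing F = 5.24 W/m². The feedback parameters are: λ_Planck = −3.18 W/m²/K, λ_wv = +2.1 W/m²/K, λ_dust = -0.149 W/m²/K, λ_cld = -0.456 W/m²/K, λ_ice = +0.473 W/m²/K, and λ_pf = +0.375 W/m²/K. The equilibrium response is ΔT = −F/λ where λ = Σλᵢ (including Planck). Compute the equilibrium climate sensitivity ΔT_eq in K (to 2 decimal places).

Net feedback parameter λ = (−3.18) + (+2.1) + (-0.149) + (-0.456) + (+0.473) + (+0.375) = -0.837 W/m²/K.
ΔT = −F/λ = −5.24/(-0.837) = 6.26 K.

6.26 K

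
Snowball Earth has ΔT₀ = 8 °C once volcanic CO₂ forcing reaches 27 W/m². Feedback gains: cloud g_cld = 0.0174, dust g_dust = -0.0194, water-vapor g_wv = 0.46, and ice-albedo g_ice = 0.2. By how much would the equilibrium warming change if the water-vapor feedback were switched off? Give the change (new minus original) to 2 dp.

-13.42 °C

Original: g = 0.658, ΔT = 8/(1−0.658) = 23.3918 °C.
Without water-vapor: g' = 0.198, ΔT' = 8/(1−0.198) = 9.9751 °C.
Change = 9.9751 − 23.3918 = -13.42 °C.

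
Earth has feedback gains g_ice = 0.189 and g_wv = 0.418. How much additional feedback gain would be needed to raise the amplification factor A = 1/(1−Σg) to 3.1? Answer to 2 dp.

0.07

Current total gain = 0.607.
Target gain for A = 3.1: g* = 1 − 1/3.1 = 0.6774.
Additional gain needed = 0.6774 − 0.607 = 0.07.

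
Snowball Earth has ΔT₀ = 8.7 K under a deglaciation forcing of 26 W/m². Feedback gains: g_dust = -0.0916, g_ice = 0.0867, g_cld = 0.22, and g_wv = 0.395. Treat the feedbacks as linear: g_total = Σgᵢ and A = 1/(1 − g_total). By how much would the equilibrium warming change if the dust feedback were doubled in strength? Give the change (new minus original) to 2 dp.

-4.24 K

Original: g = 0.6101, ΔT = 8.7/(1−0.6101) = 22.3134 K.
With doubled dust: g' = 0.5185, ΔT' = 8.7/(1−0.5185) = 18.0685 K.
Change = 18.0685 − 22.3134 = -4.24 K.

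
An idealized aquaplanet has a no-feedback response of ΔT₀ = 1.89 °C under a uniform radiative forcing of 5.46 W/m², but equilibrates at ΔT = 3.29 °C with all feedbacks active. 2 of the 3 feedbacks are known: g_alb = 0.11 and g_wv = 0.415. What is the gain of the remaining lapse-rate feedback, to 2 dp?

-0.10

Amplification A = ΔT/ΔT₀ = 3.29/1.89 = 1.741.
Total gain g = 1 − 1/A = 1 − 1/1.741 = 0.4256.
Known gains sum to 0.11 + 0.415 = 0.525.
g_lr = 0.4256 − 0.525 = -0.10.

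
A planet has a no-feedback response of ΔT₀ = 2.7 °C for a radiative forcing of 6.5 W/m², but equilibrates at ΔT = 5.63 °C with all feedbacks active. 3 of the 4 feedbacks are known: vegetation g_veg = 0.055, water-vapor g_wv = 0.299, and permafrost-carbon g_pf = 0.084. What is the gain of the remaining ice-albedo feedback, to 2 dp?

0.08

Amplification A = ΔT/ΔT₀ = 5.63/2.7 = 2.085.
Total gain g = 1 − 1/A = 1 − 1/2.085 = 0.5204.
Known gains sum to 0.055 + 0.299 + 0.084 = 0.438.
g_ice = 0.5204 − 0.438 = 0.08.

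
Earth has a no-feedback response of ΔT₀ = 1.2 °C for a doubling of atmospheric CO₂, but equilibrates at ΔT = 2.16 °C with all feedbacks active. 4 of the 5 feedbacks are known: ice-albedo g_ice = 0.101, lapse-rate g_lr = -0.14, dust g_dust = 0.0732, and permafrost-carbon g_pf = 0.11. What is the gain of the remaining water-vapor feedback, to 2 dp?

Amplification A = ΔT/ΔT₀ = 2.16/1.2 = 1.8.
Total gain g = 1 − 1/A = 1 − 1/1.8 = 0.4444.
Known gains sum to 0.101 − 0.14 + 0.0732 + 0.11 = 0.1442.
g_wv = 0.4444 − 0.1442 = 0.30.

0.30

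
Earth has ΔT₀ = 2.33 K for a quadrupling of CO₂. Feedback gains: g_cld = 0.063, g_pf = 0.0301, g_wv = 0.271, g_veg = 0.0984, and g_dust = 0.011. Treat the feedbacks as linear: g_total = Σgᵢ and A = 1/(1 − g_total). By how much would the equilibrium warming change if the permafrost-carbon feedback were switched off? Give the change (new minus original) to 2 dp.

-0.24 K

Original: g = 0.4735, ΔT = 2.33/(1−0.4735) = 4.4255 K.
Without permafrost-carbon: g' = 0.4434, ΔT' = 2.33/(1−0.4434) = 4.1861 K.
Change = 4.1861 − 4.4255 = -0.24 K.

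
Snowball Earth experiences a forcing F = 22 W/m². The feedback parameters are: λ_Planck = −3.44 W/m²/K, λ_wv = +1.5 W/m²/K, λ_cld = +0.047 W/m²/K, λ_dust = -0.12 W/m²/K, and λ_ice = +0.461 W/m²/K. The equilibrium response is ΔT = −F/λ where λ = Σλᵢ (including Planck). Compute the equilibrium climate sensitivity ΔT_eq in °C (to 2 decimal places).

14.18 °C

Net feedback parameter λ = (−3.44) + (+1.5) + (+0.047) + (-0.12) + (+0.461) = -1.552 W/m²/K.
ΔT = −F/λ = −22/(-1.552) = 14.18 °C.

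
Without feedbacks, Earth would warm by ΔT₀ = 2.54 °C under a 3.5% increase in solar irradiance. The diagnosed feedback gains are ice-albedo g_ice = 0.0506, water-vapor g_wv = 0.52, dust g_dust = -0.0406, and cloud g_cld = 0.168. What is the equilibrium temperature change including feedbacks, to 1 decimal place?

8.4 °C

Total gain g = 0.0506 + 0.52 − 0.0406 + 0.168 = 0.698.
Amplification A = 1/(1 − 0.698) = 3.311.
ΔT = 2.54 × 3.311 = 8.4 °C.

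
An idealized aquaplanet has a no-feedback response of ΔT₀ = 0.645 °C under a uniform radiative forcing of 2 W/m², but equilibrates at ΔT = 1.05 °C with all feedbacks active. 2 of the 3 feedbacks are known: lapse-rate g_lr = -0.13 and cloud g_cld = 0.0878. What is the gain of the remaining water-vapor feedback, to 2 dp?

Amplification A = ΔT/ΔT₀ = 1.05/0.645 = 1.628.
Total gain g = 1 − 1/A = 1 − 1/1.628 = 0.3857.
Known gains sum to -0.13 + 0.0878 = -0.0422.
g_wv = 0.3857 + 0.0422 = 0.43.

0.43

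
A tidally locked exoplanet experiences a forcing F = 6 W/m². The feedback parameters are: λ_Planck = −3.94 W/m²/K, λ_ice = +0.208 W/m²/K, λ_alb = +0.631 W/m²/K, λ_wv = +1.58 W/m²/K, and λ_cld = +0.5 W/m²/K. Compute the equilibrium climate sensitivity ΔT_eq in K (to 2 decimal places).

Net feedback parameter λ = (−3.94) + (+0.208) + (+0.631) + (+1.58) + (+0.5) = -1.021 W/m²/K.
ΔT = −F/λ = −6/(-1.021) = 5.88 K.

5.88 K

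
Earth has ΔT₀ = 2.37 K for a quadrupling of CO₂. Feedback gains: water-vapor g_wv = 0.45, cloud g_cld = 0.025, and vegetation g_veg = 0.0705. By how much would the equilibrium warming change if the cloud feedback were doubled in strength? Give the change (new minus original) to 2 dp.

Original: g = 0.5455, ΔT = 2.37/(1−0.5455) = 5.2145 K.
With doubled cloud: g' = 0.5705, ΔT' = 2.37/(1−0.5705) = 5.5180 K.
Change = 5.5180 − 5.2145 = 0.30 K.

0.30 K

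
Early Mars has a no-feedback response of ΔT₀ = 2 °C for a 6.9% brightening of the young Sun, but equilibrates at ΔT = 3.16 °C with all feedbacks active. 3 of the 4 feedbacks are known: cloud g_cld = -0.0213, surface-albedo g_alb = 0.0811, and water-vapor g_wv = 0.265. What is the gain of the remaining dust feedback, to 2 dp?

Amplification A = ΔT/ΔT₀ = 3.16/2 = 1.58.
Total gain g = 1 − 1/A = 1 − 1/1.58 = 0.3671.
Known gains sum to -0.0213 + 0.0811 + 0.265 = 0.3248.
g_dust = 0.3671 − 0.3248 = 0.04.

0.04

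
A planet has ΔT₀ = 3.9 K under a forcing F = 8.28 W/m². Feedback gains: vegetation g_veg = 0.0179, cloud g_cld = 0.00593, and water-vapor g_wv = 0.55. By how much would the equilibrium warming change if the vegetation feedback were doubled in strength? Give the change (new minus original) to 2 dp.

0.40 K

Original: g = 0.57383, ΔT = 3.9/(1−0.57383) = 9.1513 K.
With doubled vegetation: g' = 0.59173, ΔT' = 3.9/(1−0.59173) = 9.5525 K.
Change = 9.5525 − 9.1513 = 0.40 K.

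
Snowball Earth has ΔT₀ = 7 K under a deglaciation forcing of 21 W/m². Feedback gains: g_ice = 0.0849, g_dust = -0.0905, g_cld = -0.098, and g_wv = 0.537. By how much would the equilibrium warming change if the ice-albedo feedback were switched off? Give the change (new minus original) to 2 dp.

Original: g = 0.4334, ΔT = 7/(1−0.4334) = 12.3544 K.
Without ice-albedo: g' = 0.3485, ΔT' = 7/(1−0.3485) = 10.7444 K.
Change = 10.7444 − 12.3544 = -1.61 K.

-1.61 K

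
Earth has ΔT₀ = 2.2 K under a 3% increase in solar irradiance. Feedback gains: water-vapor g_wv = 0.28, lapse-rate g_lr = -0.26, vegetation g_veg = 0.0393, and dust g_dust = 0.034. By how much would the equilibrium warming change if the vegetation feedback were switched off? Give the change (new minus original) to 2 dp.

Original: g = 0.0933, ΔT = 2.2/(1−0.0933) = 2.4264 K.
Without vegetation: g' = 0.054, ΔT' = 2.2/(1−0.054) = 2.3256 K.
Change = 2.3256 − 2.4264 = -0.10 K.

-0.10 K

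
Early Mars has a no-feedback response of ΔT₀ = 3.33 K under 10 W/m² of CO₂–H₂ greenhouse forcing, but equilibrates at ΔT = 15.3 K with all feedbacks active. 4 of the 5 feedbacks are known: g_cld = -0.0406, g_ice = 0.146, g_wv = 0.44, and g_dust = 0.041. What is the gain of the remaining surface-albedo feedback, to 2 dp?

Amplification A = ΔT/ΔT₀ = 15.3/3.33 = 4.595.
Total gain g = 1 − 1/A = 1 − 1/4.595 = 0.7824.
Known gains sum to -0.0406 + 0.146 + 0.44 + 0.041 = 0.5864.
g_alb = 0.7824 − 0.5864 = 0.20.

0.20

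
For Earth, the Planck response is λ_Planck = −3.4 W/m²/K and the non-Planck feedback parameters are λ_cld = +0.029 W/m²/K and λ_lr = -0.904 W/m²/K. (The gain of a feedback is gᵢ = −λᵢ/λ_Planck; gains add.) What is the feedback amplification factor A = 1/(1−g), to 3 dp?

Convert to gains: g_cld = 0.029/3.4 = 0.008529; g_lr = -0.904/3.4 = -0.2659.
Total gain g = -0.257371.
A = 1/(1 + 0.257371) = 0.795.

0.795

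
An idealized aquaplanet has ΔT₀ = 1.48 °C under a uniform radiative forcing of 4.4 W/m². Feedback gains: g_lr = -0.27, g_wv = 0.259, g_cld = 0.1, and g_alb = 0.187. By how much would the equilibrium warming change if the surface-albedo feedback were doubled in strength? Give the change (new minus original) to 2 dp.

0.71 °C

Original: g = 0.276, ΔT = 1.48/(1−0.276) = 2.0442 °C.
With doubled surface-albedo: g' = 0.463, ΔT' = 1.48/(1−0.463) = 2.7561 °C.
Change = 2.7561 − 2.0442 = 0.71 °C.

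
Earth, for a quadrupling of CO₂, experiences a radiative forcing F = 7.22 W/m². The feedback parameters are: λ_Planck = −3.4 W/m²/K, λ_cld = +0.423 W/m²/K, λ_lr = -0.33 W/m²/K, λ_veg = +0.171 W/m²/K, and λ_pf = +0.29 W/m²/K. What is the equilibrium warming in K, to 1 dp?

Net feedback parameter λ = (−3.4) + (+0.423) + (-0.33) + (+0.171) + (+0.29) = -2.846 W/m²/K.
ΔT = −F/λ = −7.22/(-2.846) = 2.5 K.

2.5 K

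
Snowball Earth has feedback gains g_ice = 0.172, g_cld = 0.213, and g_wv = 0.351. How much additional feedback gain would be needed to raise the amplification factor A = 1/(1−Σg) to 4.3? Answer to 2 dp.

Current total gain = 0.736.
Target gain for A = 4.3: g* = 1 − 1/4.3 = 0.7674.
Additional gain needed = 0.7674 − 0.736 = 0.03.

0.03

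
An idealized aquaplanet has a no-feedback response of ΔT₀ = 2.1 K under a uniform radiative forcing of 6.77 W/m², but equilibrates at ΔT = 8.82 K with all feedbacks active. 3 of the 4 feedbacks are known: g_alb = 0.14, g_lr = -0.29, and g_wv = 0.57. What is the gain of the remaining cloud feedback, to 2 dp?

Amplification A = ΔT/ΔT₀ = 8.82/2.1 = 4.2.
Total gain g = 1 − 1/A = 1 − 1/4.2 = 0.7619.
Known gains sum to 0.14 − 0.29 + 0.57 = 0.42.
g_cld = 0.7619 − 0.42 = 0.34.

0.34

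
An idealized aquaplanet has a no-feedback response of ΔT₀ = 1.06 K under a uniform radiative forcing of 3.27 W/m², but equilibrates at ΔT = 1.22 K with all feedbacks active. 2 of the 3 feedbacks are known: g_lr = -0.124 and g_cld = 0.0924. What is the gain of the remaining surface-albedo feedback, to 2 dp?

0.16

Amplification A = ΔT/ΔT₀ = 1.22/1.06 = 1.151.
Total gain g = 1 − 1/A = 1 − 1/1.151 = 0.1312.
Known gains sum to -0.124 + 0.0924 = -0.0316.
g_alb = 0.1312 + 0.0316 = 0.16.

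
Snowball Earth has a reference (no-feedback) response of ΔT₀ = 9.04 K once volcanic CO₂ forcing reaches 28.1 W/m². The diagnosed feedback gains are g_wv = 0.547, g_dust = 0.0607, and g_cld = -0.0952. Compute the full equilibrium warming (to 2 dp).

18.54 K

Total gain g = 0.547 + 0.0607 − 0.0952 = 0.5125.
Amplification A = 1/(1 − 0.5125) = 2.051.
ΔT = 9.04 × 2.051 = 18.54 K.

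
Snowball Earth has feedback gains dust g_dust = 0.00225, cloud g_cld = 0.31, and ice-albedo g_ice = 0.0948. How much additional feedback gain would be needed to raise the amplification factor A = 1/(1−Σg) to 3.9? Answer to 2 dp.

Current total gain = 0.40705.
Target gain for A = 3.9: g* = 1 − 1/3.9 = 0.7436.
Additional gain needed = 0.7436 − 0.40705 = 0.34.

0.34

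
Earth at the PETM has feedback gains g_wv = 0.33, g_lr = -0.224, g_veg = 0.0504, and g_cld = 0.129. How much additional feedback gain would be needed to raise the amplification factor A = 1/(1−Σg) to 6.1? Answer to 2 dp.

Current total gain = 0.2854.
Target gain for A = 6.1: g* = 1 − 1/6.1 = 0.8361.
Additional gain needed = 0.8361 − 0.2854 = 0.55.

0.55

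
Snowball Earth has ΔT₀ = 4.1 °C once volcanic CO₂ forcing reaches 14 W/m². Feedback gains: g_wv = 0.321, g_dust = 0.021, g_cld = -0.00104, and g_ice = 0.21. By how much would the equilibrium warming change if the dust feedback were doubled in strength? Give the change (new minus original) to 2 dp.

Original: g = 0.55096, ΔT = 4.1/(1−0.55096) = 9.1306 °C.
With doubled dust: g' = 0.57196, ΔT' = 4.1/(1−0.57196) = 9.5785 °C.
Change = 9.5785 − 9.1306 = 0.45 °C.

0.45 °C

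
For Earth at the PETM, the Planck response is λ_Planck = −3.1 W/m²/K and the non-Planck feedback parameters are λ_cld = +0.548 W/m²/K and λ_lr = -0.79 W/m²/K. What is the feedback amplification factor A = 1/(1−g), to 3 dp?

0.928

Convert to gains: g_cld = 0.548/3.1 = 0.1768; g_lr = -0.79/3.1 = -0.2548.
Total gain g = -0.078.
A = 1/(1 + 0.078) = 0.928.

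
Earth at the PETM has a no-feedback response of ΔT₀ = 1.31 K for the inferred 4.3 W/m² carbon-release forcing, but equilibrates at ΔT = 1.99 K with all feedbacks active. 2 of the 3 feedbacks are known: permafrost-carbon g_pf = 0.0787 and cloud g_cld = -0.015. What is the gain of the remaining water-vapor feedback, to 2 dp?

Amplification A = ΔT/ΔT₀ = 1.99/1.31 = 1.519.
Total gain g = 1 − 1/A = 1 − 1/1.519 = 0.3417.
Known gains sum to 0.0787 − 0.015 = 0.0637.
g_wv = 0.3417 − 0.0637 = 0.28.

0.28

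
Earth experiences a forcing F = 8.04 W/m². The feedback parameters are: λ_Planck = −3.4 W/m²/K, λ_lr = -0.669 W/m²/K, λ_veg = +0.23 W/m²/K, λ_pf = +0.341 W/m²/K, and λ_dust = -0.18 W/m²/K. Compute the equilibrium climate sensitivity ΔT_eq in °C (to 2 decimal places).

Net feedback parameter λ = (−3.4) + (-0.669) + (+0.23) + (+0.341) + (-0.18) = -3.678 W/m²/K.
ΔT = −F/λ = −8.04/(-3.678) = 2.19 °C.

2.19 °C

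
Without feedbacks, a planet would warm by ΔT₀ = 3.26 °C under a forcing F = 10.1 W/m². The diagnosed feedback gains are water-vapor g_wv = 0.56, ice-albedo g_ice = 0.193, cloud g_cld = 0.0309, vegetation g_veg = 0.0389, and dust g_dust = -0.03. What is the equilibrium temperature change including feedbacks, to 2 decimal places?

Total gain g = 0.56 + 0.193 + 0.0309 + 0.0389 − 0.03 = 0.7928.
Amplification A = 1/(1 − 0.7928) = 4.826.
ΔT = 3.26 × 4.826 = 15.73 °C.

15.73 °C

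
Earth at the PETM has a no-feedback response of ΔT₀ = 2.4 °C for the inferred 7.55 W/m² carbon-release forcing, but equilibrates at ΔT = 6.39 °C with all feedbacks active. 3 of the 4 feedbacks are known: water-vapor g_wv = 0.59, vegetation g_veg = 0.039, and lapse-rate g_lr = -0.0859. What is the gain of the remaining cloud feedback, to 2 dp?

0.08

Amplification A = ΔT/ΔT₀ = 6.39/2.4 = 2.663.
Total gain g = 1 − 1/A = 1 − 1/2.663 = 0.6245.
Known gains sum to 0.59 + 0.039 − 0.0859 = 0.5431.
g_cld = 0.6245 − 0.5431 = 0.08.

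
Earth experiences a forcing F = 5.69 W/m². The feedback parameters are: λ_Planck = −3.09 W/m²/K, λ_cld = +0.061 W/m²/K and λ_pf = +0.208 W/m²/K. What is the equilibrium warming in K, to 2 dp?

Net feedback parameter λ = (−3.09) + (+0.061) + (+0.208) = -2.821 W/m²/K.
ΔT = −F/λ = −5.69/(-2.821) = 2.02 K.

2.02 K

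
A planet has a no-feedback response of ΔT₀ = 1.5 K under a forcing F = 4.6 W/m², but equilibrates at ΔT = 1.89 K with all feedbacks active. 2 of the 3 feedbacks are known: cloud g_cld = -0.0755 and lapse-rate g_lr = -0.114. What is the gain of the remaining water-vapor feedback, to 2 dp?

Amplification A = ΔT/ΔT₀ = 1.89/1.5 = 1.26.
Total gain g = 1 − 1/A = 1 − 1/1.26 = 0.2063.
Known gains sum to -0.0755 − 0.114 = -0.1895.
g_wv = 0.2063 + 0.1895 = 0.40.

0.40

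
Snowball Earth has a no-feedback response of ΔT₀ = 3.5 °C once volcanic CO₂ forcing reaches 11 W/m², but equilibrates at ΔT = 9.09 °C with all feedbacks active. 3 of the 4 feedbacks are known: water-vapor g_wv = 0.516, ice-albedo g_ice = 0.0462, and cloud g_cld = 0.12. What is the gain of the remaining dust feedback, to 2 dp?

-0.07

Amplification A = ΔT/ΔT₀ = 9.09/3.5 = 2.597.
Total gain g = 1 − 1/A = 1 − 1/2.597 = 0.6149.
Known gains sum to 0.516 + 0.0462 + 0.12 = 0.6822.
g_dust = 0.6149 − 0.6822 = -0.07.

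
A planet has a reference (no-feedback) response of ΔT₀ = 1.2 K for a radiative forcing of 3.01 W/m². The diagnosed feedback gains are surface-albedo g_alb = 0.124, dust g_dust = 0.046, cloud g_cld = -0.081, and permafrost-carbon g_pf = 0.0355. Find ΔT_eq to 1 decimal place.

Total gain g = 0.124 + 0.046 − 0.081 + 0.0355 = 0.1245.
Amplification A = 1/(1 − 0.1245) = 1.142.
ΔT = 1.2 × 1.142 = 1.4 K.

1.4 K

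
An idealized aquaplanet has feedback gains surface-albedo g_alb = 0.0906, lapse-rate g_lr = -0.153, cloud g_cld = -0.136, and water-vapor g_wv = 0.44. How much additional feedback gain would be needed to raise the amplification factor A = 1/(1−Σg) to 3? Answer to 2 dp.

Current total gain = 0.2416.
Target gain for A = 3: g* = 1 − 1/3 = 0.6667.
Additional gain needed = 0.6667 − 0.2416 = 0.43.

0.43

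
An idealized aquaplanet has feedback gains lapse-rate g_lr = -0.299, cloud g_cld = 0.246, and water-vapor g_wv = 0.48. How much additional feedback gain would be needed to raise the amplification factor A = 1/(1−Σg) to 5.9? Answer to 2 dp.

Current total gain = 0.427.
Target gain for A = 5.9: g* = 1 − 1/5.9 = 0.8305.
Additional gain needed = 0.8305 − 0.427 = 0.40.

0.40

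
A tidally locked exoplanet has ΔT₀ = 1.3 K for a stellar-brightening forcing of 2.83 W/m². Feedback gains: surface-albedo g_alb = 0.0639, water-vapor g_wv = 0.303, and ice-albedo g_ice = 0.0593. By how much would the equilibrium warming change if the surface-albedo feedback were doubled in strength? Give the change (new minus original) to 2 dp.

Original: g = 0.4262, ΔT = 1.3/(1−0.4262) = 2.2656 K.
With doubled surface-albedo: g' = 0.4901, ΔT' = 1.3/(1−0.4901) = 2.5495 K.
Change = 2.5495 − 2.2656 = 0.28 K.

0.28 K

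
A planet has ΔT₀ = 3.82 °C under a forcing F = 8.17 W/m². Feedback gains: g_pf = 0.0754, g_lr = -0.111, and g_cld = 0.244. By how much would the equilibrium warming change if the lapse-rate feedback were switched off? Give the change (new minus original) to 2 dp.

0.79 °C

Original: g = 0.2084, ΔT = 3.82/(1−0.2084) = 4.8257 °C.
Without lapse-rate: g' = 0.3194, ΔT' = 3.82/(1−0.3194) = 5.6127 °C.
Change = 5.6127 − 4.8257 = 0.79 °C.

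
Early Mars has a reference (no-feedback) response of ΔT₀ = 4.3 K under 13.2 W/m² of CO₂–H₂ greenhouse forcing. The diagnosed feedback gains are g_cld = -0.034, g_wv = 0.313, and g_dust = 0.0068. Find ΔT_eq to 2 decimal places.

6.02 K

Total gain g = -0.034 + 0.313 + 0.0068 = 0.2858.
Amplification A = 1/(1 − 0.2858) = 1.4.
ΔT = 4.3 × 1.4 = 6.02 K.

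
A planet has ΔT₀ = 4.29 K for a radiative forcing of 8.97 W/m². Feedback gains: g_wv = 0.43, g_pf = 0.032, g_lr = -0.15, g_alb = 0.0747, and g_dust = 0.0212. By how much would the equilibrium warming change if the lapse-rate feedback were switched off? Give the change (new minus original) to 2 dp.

2.46 K

Original: g = 0.4079, ΔT = 4.29/(1−0.4079) = 7.2454 K.
Without lapse-rate: g' = 0.5579, ΔT' = 4.29/(1−0.5579) = 9.7037 K.
Change = 9.7037 − 7.2454 = 2.46 K.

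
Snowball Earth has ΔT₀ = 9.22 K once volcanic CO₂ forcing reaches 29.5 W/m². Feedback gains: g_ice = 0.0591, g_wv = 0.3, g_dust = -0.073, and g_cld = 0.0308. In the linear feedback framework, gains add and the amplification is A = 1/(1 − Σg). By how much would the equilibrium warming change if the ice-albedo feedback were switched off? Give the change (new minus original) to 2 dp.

Original: g = 0.3169, ΔT = 9.22/(1−0.3169) = 13.4973 K.
Without ice-albedo: g' = 0.2578, ΔT' = 9.22/(1−0.2578) = 12.4225 K.
Change = 12.4225 − 13.4973 = -1.07 K.

-1.07 K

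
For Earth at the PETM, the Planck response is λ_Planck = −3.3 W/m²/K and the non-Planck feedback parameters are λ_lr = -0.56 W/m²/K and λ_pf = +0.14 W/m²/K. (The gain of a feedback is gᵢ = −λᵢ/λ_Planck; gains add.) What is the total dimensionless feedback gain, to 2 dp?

-0.13

Convert to gains: g_lr = -0.56/3.3 = -0.1697; g_pf = 0.14/3.3 = 0.04242.
Total gain g = -0.12728.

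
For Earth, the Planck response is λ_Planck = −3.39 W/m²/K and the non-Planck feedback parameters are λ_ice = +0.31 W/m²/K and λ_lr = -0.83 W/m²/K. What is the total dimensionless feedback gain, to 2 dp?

Convert to gains: g_ice = 0.31/3.39 = 0.09145; g_lr = -0.83/3.39 = -0.2448.
Total gain g = -0.15335.

-0.15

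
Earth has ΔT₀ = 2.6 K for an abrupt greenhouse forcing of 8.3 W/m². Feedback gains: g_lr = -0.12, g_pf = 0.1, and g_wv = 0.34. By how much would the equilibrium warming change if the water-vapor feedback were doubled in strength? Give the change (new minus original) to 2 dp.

3.82 K

Original: g = 0.32, ΔT = 2.6/(1−0.32) = 3.8235 K.
With doubled water-vapor: g' = 0.66, ΔT' = 2.6/(1−0.66) = 7.6471 K.
Change = 7.6471 − 3.8235 = 3.82 K.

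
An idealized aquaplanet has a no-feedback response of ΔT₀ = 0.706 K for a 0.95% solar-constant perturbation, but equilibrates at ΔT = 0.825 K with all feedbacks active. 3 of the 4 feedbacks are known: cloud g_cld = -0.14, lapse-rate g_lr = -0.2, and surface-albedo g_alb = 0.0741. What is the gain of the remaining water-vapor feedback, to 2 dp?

Amplification A = ΔT/ΔT₀ = 0.825/0.706 = 1.169.
Total gain g = 1 − 1/A = 1 − 1/1.169 = 0.1446.
Known gains sum to -0.14 − 0.2 + 0.0741 = -0.2659.
g_wv = 0.1446 + 0.2659 = 0.41.

0.41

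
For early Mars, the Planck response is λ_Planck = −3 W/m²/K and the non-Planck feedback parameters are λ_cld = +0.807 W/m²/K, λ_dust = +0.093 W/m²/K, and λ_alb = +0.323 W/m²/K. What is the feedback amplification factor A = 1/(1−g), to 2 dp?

Convert to gains: g_cld = 0.807/3 = 0.269; g_dust = 0.093/3 = 0.031; g_alb = 0.323/3 = 0.1077.
Total gain g = 0.4077.
A = 1/(1 − 0.4077) = 1.69.

1.69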